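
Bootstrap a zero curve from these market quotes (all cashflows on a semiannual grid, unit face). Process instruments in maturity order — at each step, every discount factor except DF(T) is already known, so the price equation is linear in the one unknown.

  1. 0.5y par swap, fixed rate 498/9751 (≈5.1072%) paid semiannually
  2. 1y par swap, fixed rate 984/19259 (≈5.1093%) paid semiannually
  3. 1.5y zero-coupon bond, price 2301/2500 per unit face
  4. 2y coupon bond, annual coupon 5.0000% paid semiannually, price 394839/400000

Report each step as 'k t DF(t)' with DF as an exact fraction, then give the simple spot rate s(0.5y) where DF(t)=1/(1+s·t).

step 1 [0.5y] swap r/2=249/9751: DF=(1 − 249/9751·(0))/(1+249/9751) = 9751/10000 ≈ 0.975100
step 2 [1y] swap r/2=492/19259: DF=(1 − 492/19259·(0.975100))/(1+492/19259) = 2377/2500 ≈ 0.950800
step 3 [1.5y] zero: DF = P = 2301/2500 ≈ 0.920400
step 4 [2y] bond c/2=1/40: DF=(394839/400000 − 1/40·(0.975100+0.950800+0.920400))/(1+1/40) = 1117/1250 ≈ 0.893600

1 1/2 9751/10000
2 1 2377/2500
3 3/2 2301/2500
4 2 1117/1250
s(0.5y) = (1/(9751/10000) − 1)/(1/2) = 498/9751 ≈ 5.1072%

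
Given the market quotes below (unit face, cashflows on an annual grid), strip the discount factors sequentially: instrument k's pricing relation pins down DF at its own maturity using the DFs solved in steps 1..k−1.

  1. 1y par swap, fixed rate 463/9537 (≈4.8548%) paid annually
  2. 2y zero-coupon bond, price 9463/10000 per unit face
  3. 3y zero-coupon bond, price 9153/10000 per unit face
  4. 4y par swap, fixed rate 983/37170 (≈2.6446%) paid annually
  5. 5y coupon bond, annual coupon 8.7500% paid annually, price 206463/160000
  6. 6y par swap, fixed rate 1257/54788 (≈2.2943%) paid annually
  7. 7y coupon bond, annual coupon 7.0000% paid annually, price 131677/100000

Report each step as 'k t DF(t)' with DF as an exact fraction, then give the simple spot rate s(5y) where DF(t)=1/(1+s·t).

1 1 9537/10000
2 2 9463/10000
3 3 9153/10000
4 4 9017/10000
5 5 71/80
6 6 8743/10000
7 7 4361/5000
s(5y) = (1/(71/80) − 1)/(5) = 9/355 ≈ 2.5352%

step 1 [1y] swap r/1=463/9537: DF=(1 − 463/9537·(0))/(1+463/9537) = 9537/10000 ≈ 0.953700
step 2 [2y] zero: DF = P = 9463/10000 ≈ 0.946300
step 3 [3y] zero: DF = P = 9153/10000 ≈ 0.915300
step 4 [4y] swap r/1=983/37170: DF=(1 − 983/37170·(0.953700+0.946300+0.915300))/(1+983/37170) = 9017/10000 ≈ 0.901700
step 5 [5y] bond c/1=7/80: DF=(206463/160000 − 7/80·(0.953700+0.946300+0.915300+0.901700))/(1+7/80) = 71/80 ≈ 0.887500
step 6 [6y] swap r/1=1257/54788: DF=(1 − 1257/54788·(0.953700+0.946300+0.915300+0.901700+0.887500))/(1+1257/54788) = 8743/10000 ≈ 0.874300
step 7 [7y] bond c/1=7/100: DF=(131677/100000 − 7/100·(0.953700+0.946300+0.915300+0.901700+0.887500+0.874300))/(1+7/100) = 4361/5000 ≈ 0.872200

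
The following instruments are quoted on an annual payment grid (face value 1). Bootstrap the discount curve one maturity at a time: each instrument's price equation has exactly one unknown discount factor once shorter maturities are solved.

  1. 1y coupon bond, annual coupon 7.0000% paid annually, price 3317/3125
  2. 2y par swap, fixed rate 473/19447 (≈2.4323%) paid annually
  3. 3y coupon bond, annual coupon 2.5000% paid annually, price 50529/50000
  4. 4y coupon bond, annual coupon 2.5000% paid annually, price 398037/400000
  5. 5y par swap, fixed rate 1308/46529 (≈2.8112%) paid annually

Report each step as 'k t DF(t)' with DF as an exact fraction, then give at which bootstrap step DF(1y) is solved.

1 1 124/125
2 2 9527/10000
3 3 1877/2000
4 4 1801/2000
5 5 2173/2500
DF(1y) is solved at step 1

step 1 [1y] bond c/1=7/100: DF=(3317/3125 − 7/100·(0))/(1+7/100) = 124/125 ≈ 0.992000
step 2 [2y] swap r/1=473/19447: DF=(1 − 473/19447·(0.992000))/(1+473/19447) = 9527/10000 ≈ 0.952700
step 3 [3y] bond c/1=1/40: DF=(50529/50000 − 1/40·(0.992000+0.952700))/(1+1/40) = 1877/2000 ≈ 0.938500
step 4 [4y] bond c/1=1/40: DF=(398037/400000 − 1/40·(0.992000+0.952700+0.938500))/(1+1/40) = 1801/2000 ≈ 0.900500
step 5 [5y] swap r/1=1308/46529: DF=(1 − 1308/46529·(0.992000+0.952700+0.938500+0.900500))/(1+1308/46529) = 2173/2500 ≈ 0.869200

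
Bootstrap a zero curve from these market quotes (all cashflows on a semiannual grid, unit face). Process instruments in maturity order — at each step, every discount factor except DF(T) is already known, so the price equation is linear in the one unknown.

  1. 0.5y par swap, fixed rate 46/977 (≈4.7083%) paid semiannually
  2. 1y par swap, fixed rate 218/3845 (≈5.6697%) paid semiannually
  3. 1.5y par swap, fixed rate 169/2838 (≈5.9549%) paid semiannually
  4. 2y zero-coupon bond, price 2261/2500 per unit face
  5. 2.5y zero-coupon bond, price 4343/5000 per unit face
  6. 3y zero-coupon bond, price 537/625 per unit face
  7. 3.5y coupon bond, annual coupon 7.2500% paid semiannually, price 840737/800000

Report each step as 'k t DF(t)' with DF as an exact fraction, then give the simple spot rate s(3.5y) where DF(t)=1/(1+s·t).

step 1 [0.5y] swap r/2=23/977: DF=(1 − 23/977·(0))/(1+23/977) = 977/1000 ≈ 0.977000
step 2 [1y] swap r/2=109/3845: DF=(1 − 109/3845·(0.977000))/(1+109/3845) = 1891/2000 ≈ 0.945500
step 3 [1.5y] swap r/2=169/5676: DF=(1 − 169/5676·(0.977000+0.945500))/(1+169/5676) = 1831/2000 ≈ 0.915500
step 4 [2y] zero: DF = P = 2261/2500 ≈ 0.904400
step 5 [2.5y] zero: DF = P = 4343/5000 ≈ 0.868600
step 6 [3y] zero: DF = P = 537/625 ≈ 0.859200
step 7 [3.5y] bond c/2=29/800: DF=(840737/800000 − 29/800·(0.977000+0.945500+0.915500+0.904400+0.868600+0.859200))/(1+29/800) = 2057/2500 ≈ 0.822800

1 1/2 977/1000
2 1 1891/2000
3 3/2 1831/2000
4 2 2261/2500
5 5/2 4343/5000
6 3 537/625
7 7/2 2057/2500
s(3.5y) = (1/(2057/2500) − 1)/(7/2) = 886/14399 ≈ 6.1532%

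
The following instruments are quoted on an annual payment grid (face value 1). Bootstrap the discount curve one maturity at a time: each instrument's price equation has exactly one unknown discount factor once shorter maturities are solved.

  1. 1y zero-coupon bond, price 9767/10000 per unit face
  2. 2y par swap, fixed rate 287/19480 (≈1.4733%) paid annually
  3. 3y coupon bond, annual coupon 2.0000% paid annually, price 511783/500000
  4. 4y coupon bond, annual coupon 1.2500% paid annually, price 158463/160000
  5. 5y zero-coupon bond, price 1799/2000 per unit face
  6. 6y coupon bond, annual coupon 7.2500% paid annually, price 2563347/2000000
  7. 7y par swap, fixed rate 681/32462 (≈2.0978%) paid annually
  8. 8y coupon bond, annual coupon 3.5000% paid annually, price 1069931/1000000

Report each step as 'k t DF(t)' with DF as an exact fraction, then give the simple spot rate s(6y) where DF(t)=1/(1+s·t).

step 1 [1y] zero: DF = P = 9767/10000 ≈ 0.976700
step 2 [2y] swap r/1=287/19480: DF=(1 − 287/19480·(0.976700))/(1+287/19480) = 9713/10000 ≈ 0.971300
step 3 [3y] bond c/1=1/50: DF=(511783/500000 − 1/50·(0.976700+0.971300))/(1+1/50) = 9653/10000 ≈ 0.965300
step 4 [4y] bond c/1=1/80: DF=(158463/160000 − 1/80·(0.976700+0.971300+0.965300))/(1+1/80) = 4711/5000 ≈ 0.942200
step 5 [5y] zero: DF = P = 1799/2000 ≈ 0.899500
step 6 [6y] bond c/1=29/400: DF=(2563347/2000000 − 29/400·(0.976700+0.971300+0.965300+0.942200+0.899500))/(1+29/400) = 546/625 ≈ 0.873600
step 7 [7y] swap r/1=681/32462: DF=(1 − 681/32462·(0.976700+0.971300+0.965300+0.942200+0.899500+0.873600))/(1+681/32462) = 4319/5000 ≈ 0.863800
step 8 [8y] bond c/1=7/200: DF=(1069931/1000000 − 7/200·(0.976700+0.971300+0.965300+0.942200+0.899500+0.873600+0.863800))/(1+7/200) = 4071/5000 ≈ 0.814200

1 1 9767/10000
2 2 9713/10000
3 3 9653/10000
4 4 4711/5000
5 5 1799/2000
6 6 546/625
7 7 4319/5000
8 8 4071/5000
s(6y) = (1/(546/625) − 1)/(6) = 79/3276 ≈ 2.4115%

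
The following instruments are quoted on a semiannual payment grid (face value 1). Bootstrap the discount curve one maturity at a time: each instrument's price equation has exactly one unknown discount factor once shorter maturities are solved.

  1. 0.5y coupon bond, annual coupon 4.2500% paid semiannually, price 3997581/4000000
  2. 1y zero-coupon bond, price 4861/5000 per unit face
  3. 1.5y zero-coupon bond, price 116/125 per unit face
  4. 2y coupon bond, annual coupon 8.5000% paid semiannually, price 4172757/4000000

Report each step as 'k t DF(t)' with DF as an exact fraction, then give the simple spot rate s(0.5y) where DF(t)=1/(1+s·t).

1 1/2 4893/5000
2 1 4861/5000
3 3/2 116/125
4 2 8833/10000
s(0.5y) = (1/(4893/5000) − 1)/(1/2) = 214/4893 ≈ 4.3736%

step 1 [0.5y] bond c/2=17/800: DF=(3997581/4000000 − 17/800·(0))/(1+17/800) = 4893/5000 ≈ 0.978600
step 2 [1y] zero: DF = P = 4861/5000 ≈ 0.972200
step 3 [1.5y] zero: DF = P = 116/125 ≈ 0.928000
step 4 [2y] bond c/2=17/400: DF=(4172757/4000000 − 17/400·(0.978600+0.972200+0.928000))/(1+17/400) = 8833/10000 ≈ 0.883300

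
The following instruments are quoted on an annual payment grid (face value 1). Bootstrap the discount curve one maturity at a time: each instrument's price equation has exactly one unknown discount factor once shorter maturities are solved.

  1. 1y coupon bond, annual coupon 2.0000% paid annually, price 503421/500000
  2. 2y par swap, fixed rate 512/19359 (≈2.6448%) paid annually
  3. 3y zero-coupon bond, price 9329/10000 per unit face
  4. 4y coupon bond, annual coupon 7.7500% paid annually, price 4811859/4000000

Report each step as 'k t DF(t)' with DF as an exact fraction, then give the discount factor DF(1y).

step 1 [1y] bond c/1=1/50: DF=(503421/500000 − 1/50·(0))/(1+1/50) = 9871/10000 ≈ 0.987100
step 2 [2y] swap r/1=512/19359: DF=(1 − 512/19359·(0.987100))/(1+512/19359) = 593/625 ≈ 0.948800
step 3 [3y] zero: DF = P = 9329/10000 ≈ 0.932900
step 4 [4y] bond c/1=31/400: DF=(4811859/4000000 − 31/400·(0.987100+0.948800+0.932900))/(1+31/400) = 9101/10000 ≈ 0.910100

1 1 9871/10000
2 2 593/625
3 3 9329/10000
4 4 9101/10000
DF(1y) = 9871/10000 ≈ 0.987100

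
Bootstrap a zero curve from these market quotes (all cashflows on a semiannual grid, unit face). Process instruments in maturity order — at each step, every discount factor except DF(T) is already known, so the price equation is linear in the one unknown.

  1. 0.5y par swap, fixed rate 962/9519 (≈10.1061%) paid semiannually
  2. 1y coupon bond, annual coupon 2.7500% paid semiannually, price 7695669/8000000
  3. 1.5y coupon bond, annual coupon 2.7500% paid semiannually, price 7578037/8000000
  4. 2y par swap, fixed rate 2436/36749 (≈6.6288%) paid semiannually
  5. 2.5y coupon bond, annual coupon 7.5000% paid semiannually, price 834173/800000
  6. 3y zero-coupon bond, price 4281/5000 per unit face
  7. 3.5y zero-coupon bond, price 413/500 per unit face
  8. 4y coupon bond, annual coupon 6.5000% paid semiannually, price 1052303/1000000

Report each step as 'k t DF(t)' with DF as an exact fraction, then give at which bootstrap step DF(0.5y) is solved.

step 1 [0.5y] swap r/2=481/9519: DF=(1 − 481/9519·(0))/(1+481/9519) = 9519/10000 ≈ 0.951900
step 2 [1y] bond c/2=11/800: DF=(7695669/8000000 − 11/800·(0.951900))/(1+11/800) = 117/125 ≈ 0.936000
step 3 [1.5y] bond c/2=11/800: DF=(7578037/8000000 − 11/800·(0.951900+0.936000))/(1+11/800) = 568/625 ≈ 0.908800
step 4 [2y] swap r/2=1218/36749: DF=(1 − 1218/36749·(0.951900+0.936000+0.908800))/(1+1218/36749) = 4391/5000 ≈ 0.878200
step 5 [2.5y] bond c/2=3/80: DF=(834173/800000 − 3/80·(0.951900+0.936000+0.908800+0.878200))/(1+3/80) = 4361/5000 ≈ 0.872200
step 6 [3y] zero: DF = P = 4281/5000 ≈ 0.856200
step 7 [3.5y] zero: DF = P = 413/500 ≈ 0.826000
step 8 [4y] bond c/2=13/400: DF=(1052303/1000000 − 13/400·(0.951900+0.936000+0.908800+0.878200+0.872200+0.856200+0.826000))/(1+13/400) = 8231/10000 ≈ 0.823100

1 1/2 9519/10000
2 1 117/125
3 3/2 568/625
4 2 4391/5000
5 5/2 4361/5000
6 3 4281/5000
7 7/2 413/500
8 4 8231/10000
DF(0.5y) is solved at step 1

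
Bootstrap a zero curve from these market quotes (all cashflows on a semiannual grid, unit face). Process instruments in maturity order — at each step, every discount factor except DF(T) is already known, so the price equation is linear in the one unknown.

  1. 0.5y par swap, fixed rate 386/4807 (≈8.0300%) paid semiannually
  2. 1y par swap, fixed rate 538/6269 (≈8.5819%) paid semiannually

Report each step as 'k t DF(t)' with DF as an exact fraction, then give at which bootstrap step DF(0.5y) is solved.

1 1/2 4807/5000
2 1 9193/10000
DF(0.5y) is solved at step 1

step 1 [0.5y] swap r/2=193/4807: DF=(1 − 193/4807·(0))/(1+193/4807) = 4807/5000 ≈ 0.961400
step 2 [1y] swap r/2=269/6269: DF=(1 − 269/6269·(0.961400))/(1+269/6269) = 9193/10000 ≈ 0.919300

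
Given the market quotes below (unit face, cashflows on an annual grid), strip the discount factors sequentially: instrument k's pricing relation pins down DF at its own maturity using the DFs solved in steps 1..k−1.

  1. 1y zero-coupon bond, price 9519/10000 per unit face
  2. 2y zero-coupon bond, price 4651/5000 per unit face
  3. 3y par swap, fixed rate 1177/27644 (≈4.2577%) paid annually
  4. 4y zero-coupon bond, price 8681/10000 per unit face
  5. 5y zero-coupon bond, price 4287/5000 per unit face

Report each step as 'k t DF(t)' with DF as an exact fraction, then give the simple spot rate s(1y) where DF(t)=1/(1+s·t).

1 1 9519/10000
2 2 4651/5000
3 3 8823/10000
4 4 8681/10000
5 5 4287/5000
s(1y) = (1/(9519/10000) − 1)/(1) = 481/9519 ≈ 5.0531%

step 1 [1y] zero: DF = P = 9519/10000 ≈ 0.951900
step 2 [2y] zero: DF = P = 4651/5000 ≈ 0.930200
step 3 [3y] swap r/1=1177/27644: DF=(1 − 1177/27644·(0.951900+0.930200))/(1+1177/27644) = 8823/10000 ≈ 0.882300
step 4 [4y] zero: DF = P = 8681/10000 ≈ 0.868100
step 5 [5y] zero: DF = P = 4287/5000 ≈ 0.857400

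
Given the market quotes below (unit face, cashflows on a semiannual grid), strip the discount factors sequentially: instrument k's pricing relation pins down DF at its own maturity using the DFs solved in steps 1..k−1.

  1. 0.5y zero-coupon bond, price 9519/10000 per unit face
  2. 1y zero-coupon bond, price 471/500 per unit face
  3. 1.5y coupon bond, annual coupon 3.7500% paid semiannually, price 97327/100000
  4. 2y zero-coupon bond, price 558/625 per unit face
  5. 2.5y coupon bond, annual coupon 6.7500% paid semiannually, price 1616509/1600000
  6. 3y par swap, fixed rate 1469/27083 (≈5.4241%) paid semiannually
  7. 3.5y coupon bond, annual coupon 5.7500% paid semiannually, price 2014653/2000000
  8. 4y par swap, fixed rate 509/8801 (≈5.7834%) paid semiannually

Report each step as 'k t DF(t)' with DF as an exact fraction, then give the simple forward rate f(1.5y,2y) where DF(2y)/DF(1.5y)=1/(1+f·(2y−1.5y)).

1 1/2 9519/10000
2 1 471/500
3 3/2 1841/2000
4 2 558/625
5 5/2 8563/10000
6 3 8531/10000
7 7/2 4139/5000
8 4 1991/2500
f(1.5y,2y) = ((1841/2000)/(558/625) − 1)/(1/2) = 277/4464 ≈ 6.2052%

step 1 [0.5y] zero: DF = P = 9519/10000 ≈ 0.951900
step 2 [1y] zero: DF = P = 471/500 ≈ 0.942000
step 3 [1.5y] bond c/2=3/160: DF=(97327/100000 − 3/160·(0.951900+0.942000))/(1+3/160) = 1841/2000 ≈ 0.920500
step 4 [2y] zero: DF = P = 558/625 ≈ 0.892800
step 5 [2.5y] bond c/2=27/800: DF=(1616509/1600000 − 27/800·(0.951900+0.942000+0.920500+0.892800))/(1+27/800) = 8563/10000 ≈ 0.856300
step 6 [3y] swap r/2=1469/54166: DF=(1 − 1469/54166·(0.951900+0.942000+0.920500+0.892800+0.856300))/(1+1469/54166) = 8531/10000 ≈ 0.853100
step 7 [3.5y] bond c/2=23/800: DF=(2014653/2000000 − 23/800·(0.951900+0.942000+0.920500+0.892800+0.856300+0.853100))/(1+23/800) = 4139/5000 ≈ 0.827800
step 8 [4y] swap r/2=509/17602: DF=(1 − 509/17602·(0.951900+0.942000+0.920500+0.892800+0.856300+0.853100+0.827800))/(1+509/17602) = 1991/2500 ≈ 0.796400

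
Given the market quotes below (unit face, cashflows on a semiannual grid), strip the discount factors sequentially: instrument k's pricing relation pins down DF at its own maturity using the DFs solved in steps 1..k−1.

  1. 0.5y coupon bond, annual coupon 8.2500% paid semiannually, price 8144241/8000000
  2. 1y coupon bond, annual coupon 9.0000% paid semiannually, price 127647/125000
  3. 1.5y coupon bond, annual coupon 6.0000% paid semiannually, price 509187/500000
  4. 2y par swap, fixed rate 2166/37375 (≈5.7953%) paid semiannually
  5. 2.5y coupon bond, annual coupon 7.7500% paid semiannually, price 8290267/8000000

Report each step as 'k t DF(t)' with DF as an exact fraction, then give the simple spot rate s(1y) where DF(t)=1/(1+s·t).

1 1/2 9777/10000
2 1 9351/10000
3 3/2 933/1000
4 2 8917/10000
5 5/2 4291/5000
s(1y) = (1/(9351/10000) − 1)/(1) = 649/9351 ≈ 6.9404%

step 1 [0.5y] bond c/2=33/800: DF=(8144241/8000000 − 33/800·(0))/(1+33/800) = 9777/10000 ≈ 0.977700
step 2 [1y] bond c/2=9/200: DF=(127647/125000 − 9/200·(0.977700))/(1+9/200) = 9351/10000 ≈ 0.935100
step 3 [1.5y] bond c/2=3/100: DF=(509187/500000 − 3/100·(0.977700+0.935100))/(1+3/100) = 933/1000 ≈ 0.933000
step 4 [2y] swap r/2=1083/37375: DF=(1 − 1083/37375·(0.977700+0.935100+0.933000))/(1+1083/37375) = 8917/10000 ≈ 0.891700
step 5 [2.5y] bond c/2=31/800: DF=(8290267/8000000 − 31/800·(0.977700+0.935100+0.933000+0.891700))/(1+31/800) = 4291/5000 ≈ 0.858200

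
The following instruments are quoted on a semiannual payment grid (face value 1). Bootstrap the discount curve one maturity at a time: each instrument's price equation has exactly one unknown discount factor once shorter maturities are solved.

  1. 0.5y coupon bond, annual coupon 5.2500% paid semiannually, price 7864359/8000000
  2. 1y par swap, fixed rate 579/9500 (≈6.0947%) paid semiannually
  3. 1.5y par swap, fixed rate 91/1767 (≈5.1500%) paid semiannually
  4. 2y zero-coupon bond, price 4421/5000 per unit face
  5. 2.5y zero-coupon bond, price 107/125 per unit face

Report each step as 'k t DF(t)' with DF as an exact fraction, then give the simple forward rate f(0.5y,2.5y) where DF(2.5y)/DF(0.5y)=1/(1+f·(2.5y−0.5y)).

step 1 [0.5y] bond c/2=21/800: DF=(7864359/8000000 − 21/800·(0))/(1+21/800) = 9579/10000 ≈ 0.957900
step 2 [1y] swap r/2=579/19000: DF=(1 − 579/19000·(0.957900))/(1+579/19000) = 9421/10000 ≈ 0.942100
step 3 [1.5y] swap r/2=91/3534: DF=(1 − 91/3534·(0.957900+0.942100))/(1+91/3534) = 1159/1250 ≈ 0.927200
step 4 [2y] zero: DF = P = 4421/5000 ≈ 0.884200
step 5 [2.5y] zero: DF = P = 107/125 ≈ 0.856000

1 1/2 9579/10000
2 1 9421/10000
3 3/2 1159/1250
4 2 4421/5000
5 5/2 107/125
f(0.5y,2.5y) = ((9579/10000)/(107/125) − 1)/(2) = 1019/17120 ≈ 5.9521%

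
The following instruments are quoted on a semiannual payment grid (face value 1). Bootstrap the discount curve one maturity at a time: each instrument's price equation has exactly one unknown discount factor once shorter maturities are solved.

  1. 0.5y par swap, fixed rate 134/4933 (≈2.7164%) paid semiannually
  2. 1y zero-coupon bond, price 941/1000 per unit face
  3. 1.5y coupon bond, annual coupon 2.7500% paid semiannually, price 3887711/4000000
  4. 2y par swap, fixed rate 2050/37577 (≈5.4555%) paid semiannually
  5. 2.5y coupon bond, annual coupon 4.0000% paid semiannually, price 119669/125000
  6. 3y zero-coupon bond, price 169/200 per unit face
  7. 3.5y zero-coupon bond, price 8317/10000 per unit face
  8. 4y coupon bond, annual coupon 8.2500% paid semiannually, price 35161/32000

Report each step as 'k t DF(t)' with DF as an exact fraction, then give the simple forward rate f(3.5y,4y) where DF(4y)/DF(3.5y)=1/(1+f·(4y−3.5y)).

step 1 [0.5y] swap r/2=67/4933: DF=(1 − 67/4933·(0))/(1+67/4933) = 4933/5000 ≈ 0.986600
step 2 [1y] zero: DF = P = 941/1000 ≈ 0.941000
step 3 [1.5y] bond c/2=11/800: DF=(3887711/4000000 − 11/800·(0.986600+0.941000))/(1+11/800) = 4663/5000 ≈ 0.932600
step 4 [2y] swap r/2=1025/37577: DF=(1 − 1025/37577·(0.986600+0.941000+0.932600))/(1+1025/37577) = 359/400 ≈ 0.897500
step 5 [2.5y] bond c/2=1/50: DF=(119669/125000 − 1/50·(0.986600+0.941000+0.932600+0.897500))/(1+1/50) = 8649/10000 ≈ 0.864900
step 6 [3y] zero: DF = P = 169/200 ≈ 0.845000
step 7 [3.5y] zero: DF = P = 8317/10000 ≈ 0.831700
step 8 [4y] bond c/2=33/800: DF=(35161/32000 − 33/800·(0.986600+0.941000+0.932600+0.897500+0.864900+0.845000+0.831700))/(1+33/800) = 8057/10000 ≈ 0.805700

1 1/2 4933/5000
2 1 941/1000
3 3/2 4663/5000
4 2 359/400
5 5/2 8649/10000
6 3 169/200
7 7/2 8317/10000
8 4 8057/10000
f(3.5y,4y) = ((8317/10000)/(8057/10000) − 1)/(1/2) = 520/8057 ≈ 6.4540%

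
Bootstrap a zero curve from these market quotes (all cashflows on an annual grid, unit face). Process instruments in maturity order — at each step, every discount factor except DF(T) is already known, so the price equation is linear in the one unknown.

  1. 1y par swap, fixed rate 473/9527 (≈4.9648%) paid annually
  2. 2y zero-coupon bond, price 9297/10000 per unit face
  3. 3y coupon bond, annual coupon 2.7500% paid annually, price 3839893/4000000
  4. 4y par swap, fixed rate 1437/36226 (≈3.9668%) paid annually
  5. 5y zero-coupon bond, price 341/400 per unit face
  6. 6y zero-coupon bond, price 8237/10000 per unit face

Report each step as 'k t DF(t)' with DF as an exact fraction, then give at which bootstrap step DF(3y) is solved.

1 1 9527/10000
2 2 9297/10000
3 3 8839/10000
4 4 8563/10000
5 5 341/400
6 6 8237/10000
DF(3y) is solved at step 3

step 1 [1y] swap r/1=473/9527: DF=(1 − 473/9527·(0))/(1+473/9527) = 9527/10000 ≈ 0.952700
step 2 [2y] zero: DF = P = 9297/10000 ≈ 0.929700
step 3 [3y] bond c/1=11/400: DF=(3839893/4000000 − 11/400·(0.952700+0.929700))/(1+11/400) = 8839/10000 ≈ 0.883900
step 4 [4y] swap r/1=1437/36226: DF=(1 − 1437/36226·(0.952700+0.929700+0.883900))/(1+1437/36226) = 8563/10000 ≈ 0.856300
step 5 [5y] zero: DF = P = 341/400 ≈ 0.852500
step 6 [6y] zero: DF = P = 8237/10000 ≈ 0.823700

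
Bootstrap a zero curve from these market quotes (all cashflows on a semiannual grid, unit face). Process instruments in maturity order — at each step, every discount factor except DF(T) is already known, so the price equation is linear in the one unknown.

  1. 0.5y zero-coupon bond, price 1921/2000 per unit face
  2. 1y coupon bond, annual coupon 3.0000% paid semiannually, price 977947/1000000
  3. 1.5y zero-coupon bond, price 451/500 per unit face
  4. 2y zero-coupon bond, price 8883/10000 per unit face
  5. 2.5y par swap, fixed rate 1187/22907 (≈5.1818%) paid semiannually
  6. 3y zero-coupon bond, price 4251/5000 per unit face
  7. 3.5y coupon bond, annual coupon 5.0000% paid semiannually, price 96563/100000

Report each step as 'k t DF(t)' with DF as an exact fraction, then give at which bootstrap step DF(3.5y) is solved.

1 1/2 1921/2000
2 1 9493/10000
3 3/2 451/500
4 2 8883/10000
5 5/2 8813/10000
6 3 4251/5000
7 7/2 506/625
DF(3.5y) is solved at step 7

step 1 [0.5y] zero: DF = P = 1921/2000 ≈ 0.960500
step 2 [1y] bond c/2=3/200: DF=(977947/1000000 − 3/200·(0.960500))/(1+3/200) = 9493/10000 ≈ 0.949300
step 3 [1.5y] zero: DF = P = 451/500 ≈ 0.902000
step 4 [2y] zero: DF = P = 8883/10000 ≈ 0.888300
step 5 [2.5y] swap r/2=1187/45814: DF=(1 − 1187/45814·(0.960500+0.949300+0.902000+0.888300))/(1+1187/45814) = 8813/10000 ≈ 0.881300
step 6 [3y] zero: DF = P = 4251/5000 ≈ 0.850200
step 7 [3.5y] bond c/2=1/40: DF=(96563/100000 − 1/40·(0.960500+0.949300+0.902000+0.888300+0.881300+0.850200))/(1+1/40) = 506/625 ≈ 0.809600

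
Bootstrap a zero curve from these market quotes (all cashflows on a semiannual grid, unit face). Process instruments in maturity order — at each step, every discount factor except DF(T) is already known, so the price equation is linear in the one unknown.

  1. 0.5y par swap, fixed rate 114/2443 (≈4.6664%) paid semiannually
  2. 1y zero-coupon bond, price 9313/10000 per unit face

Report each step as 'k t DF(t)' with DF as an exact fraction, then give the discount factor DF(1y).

step 1 [0.5y] swap r/2=57/2443: DF=(1 − 57/2443·(0))/(1+57/2443) = 2443/2500 ≈ 0.977200
step 2 [1y] zero: DF = P = 9313/10000 ≈ 0.931300

1 1/2 2443/2500
2 1 9313/10000
DF(1y) = 9313/10000 ≈ 0.931300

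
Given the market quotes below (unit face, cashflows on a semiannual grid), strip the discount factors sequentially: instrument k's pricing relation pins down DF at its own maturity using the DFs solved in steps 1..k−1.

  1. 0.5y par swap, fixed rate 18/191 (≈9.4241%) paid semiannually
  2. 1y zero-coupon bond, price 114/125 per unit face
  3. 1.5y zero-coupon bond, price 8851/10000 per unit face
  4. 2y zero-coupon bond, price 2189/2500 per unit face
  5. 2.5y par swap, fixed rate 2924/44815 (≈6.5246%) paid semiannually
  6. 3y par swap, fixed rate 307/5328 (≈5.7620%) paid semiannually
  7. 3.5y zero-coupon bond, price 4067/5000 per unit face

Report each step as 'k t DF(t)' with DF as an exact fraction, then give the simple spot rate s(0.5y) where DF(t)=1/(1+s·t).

step 1 [0.5y] swap r/2=9/191: DF=(1 − 9/191·(0))/(1+9/191) = 191/200 ≈ 0.955000
step 2 [1y] zero: DF = P = 114/125 ≈ 0.912000
step 3 [1.5y] zero: DF = P = 8851/10000 ≈ 0.885100
step 4 [2y] zero: DF = P = 2189/2500 ≈ 0.875600
step 5 [2.5y] swap r/2=1462/44815: DF=(1 − 1462/44815·(0.955000+0.912000+0.885100+0.875600))/(1+1462/44815) = 4269/5000 ≈ 0.853800
step 6 [3y] swap r/2=307/10656: DF=(1 − 307/10656·(0.955000+0.912000+0.885100+0.875600+0.853800))/(1+307/10656) = 1693/2000 ≈ 0.846500
step 7 [3.5y] zero: DF = P = 4067/5000 ≈ 0.813400

1 1/2 191/200
2 1 114/125
3 3/2 8851/10000
4 2 2189/2500
5 5/2 4269/5000
6 3 1693/2000
7 7/2 4067/5000
s(0.5y) = (1/(191/200) − 1)/(1/2) = 18/191 ≈ 9.4241%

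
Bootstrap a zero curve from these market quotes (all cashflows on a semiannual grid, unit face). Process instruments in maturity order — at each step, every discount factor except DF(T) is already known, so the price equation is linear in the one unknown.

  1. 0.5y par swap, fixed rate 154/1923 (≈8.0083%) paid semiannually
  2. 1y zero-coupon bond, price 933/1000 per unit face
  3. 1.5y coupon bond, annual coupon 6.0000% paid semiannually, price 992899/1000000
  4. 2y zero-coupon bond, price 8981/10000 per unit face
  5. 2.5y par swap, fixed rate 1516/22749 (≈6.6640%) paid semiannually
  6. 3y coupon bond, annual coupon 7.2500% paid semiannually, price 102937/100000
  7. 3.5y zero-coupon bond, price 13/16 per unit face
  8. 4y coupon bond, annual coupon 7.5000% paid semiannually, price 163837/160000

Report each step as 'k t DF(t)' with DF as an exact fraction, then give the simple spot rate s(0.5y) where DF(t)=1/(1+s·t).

1 1/2 1923/2000
2 1 933/1000
3 3/2 568/625
4 2 8981/10000
5 5/2 2121/2500
6 3 4171/5000
7 7/2 13/16
8 4 763/1000
s(0.5y) = (1/(1923/2000) − 1)/(1/2) = 154/1923 ≈ 8.0083%

step 1 [0.5y] swap r/2=77/1923: DF=(1 − 77/1923·(0))/(1+77/1923) = 1923/2000 ≈ 0.961500
step 2 [1y] zero: DF = P = 933/1000 ≈ 0.933000
step 3 [1.5y] bond c/2=3/100: DF=(992899/1000000 − 3/100·(0.961500+0.933000))/(1+3/100) = 568/625 ≈ 0.908800
step 4 [2y] zero: DF = P = 8981/10000 ≈ 0.898100
step 5 [2.5y] swap r/2=758/22749: DF=(1 − 758/22749·(0.961500+0.933000+0.908800+0.898100))/(1+758/22749) = 2121/2500 ≈ 0.848400
step 6 [3y] bond c/2=29/800: DF=(102937/100000 − 29/800·(0.961500+0.933000+0.908800+0.898100+0.848400))/(1+29/800) = 4171/5000 ≈ 0.834200
step 7 [3.5y] zero: DF = P = 13/16 ≈ 0.812500
step 8 [4y] bond c/2=3/80: DF=(163837/160000 − 3/80·(0.961500+0.933000+0.908800+0.898100+0.848400+0.834200+0.812500))/(1+3/80) = 763/1000 ≈ 0.763000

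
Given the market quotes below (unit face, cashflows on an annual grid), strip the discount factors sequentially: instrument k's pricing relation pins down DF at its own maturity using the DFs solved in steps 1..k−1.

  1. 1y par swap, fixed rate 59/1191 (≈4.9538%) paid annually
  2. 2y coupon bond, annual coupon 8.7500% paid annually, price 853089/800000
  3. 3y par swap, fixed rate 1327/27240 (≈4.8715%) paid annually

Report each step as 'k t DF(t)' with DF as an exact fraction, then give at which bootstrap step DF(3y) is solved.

step 1 [1y] swap r/1=59/1191: DF=(1 − 59/1191·(0))/(1+59/1191) = 1191/1250 ≈ 0.952800
step 2 [2y] bond c/1=7/80: DF=(853089/800000 − 7/80·(0.952800))/(1+7/80) = 9039/10000 ≈ 0.903900
step 3 [3y] swap r/1=1327/27240: DF=(1 − 1327/27240·(0.952800+0.903900))/(1+1327/27240) = 8673/10000 ≈ 0.867300

1 1 1191/1250
2 2 9039/10000
3 3 8673/10000
DF(3y) is solved at step 3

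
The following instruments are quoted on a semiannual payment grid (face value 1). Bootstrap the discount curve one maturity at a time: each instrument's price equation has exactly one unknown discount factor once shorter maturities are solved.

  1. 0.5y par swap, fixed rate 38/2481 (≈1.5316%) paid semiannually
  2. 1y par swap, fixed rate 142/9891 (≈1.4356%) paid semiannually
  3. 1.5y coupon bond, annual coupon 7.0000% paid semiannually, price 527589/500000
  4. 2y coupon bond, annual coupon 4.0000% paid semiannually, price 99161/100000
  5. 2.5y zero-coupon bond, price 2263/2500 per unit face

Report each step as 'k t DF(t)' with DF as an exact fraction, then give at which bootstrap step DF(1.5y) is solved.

1 1/2 2481/2500
2 1 4929/5000
3 3/2 4763/5000
4 2 9147/10000
5 5/2 2263/2500
DF(1.5y) is solved at step 3

step 1 [0.5y] swap r/2=19/2481: DF=(1 − 19/2481·(0))/(1+19/2481) = 2481/2500 ≈ 0.992400
step 2 [1y] swap r/2=71/9891: DF=(1 − 71/9891·(0.992400))/(1+71/9891) = 4929/5000 ≈ 0.985800
step 3 [1.5y] bond c/2=7/200: DF=(527589/500000 − 7/200·(0.992400+0.985800))/(1+7/200) = 4763/5000 ≈ 0.952600
step 4 [2y] bond c/2=1/50: DF=(99161/100000 − 1/50·(0.992400+0.985800+0.952600))/(1+1/50) = 9147/10000 ≈ 0.914700
step 5 [2.5y] zero: DF = P = 2263/2500 ≈ 0.905200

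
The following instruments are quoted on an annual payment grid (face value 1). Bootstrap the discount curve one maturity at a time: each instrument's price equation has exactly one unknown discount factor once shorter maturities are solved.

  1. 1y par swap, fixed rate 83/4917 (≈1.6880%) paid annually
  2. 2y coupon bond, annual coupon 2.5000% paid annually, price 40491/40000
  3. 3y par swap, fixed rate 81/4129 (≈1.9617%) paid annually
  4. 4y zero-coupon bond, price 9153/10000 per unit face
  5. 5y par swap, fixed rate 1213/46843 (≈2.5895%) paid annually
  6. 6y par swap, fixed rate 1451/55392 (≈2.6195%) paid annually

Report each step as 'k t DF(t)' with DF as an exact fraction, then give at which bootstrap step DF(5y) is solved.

step 1 [1y] swap r/1=83/4917: DF=(1 − 83/4917·(0))/(1+83/4917) = 4917/5000 ≈ 0.983400
step 2 [2y] bond c/1=1/40: DF=(40491/40000 − 1/40·(0.983400))/(1+1/40) = 2409/2500 ≈ 0.963600
step 3 [3y] swap r/1=81/4129: DF=(1 − 81/4129·(0.983400+0.963600))/(1+81/4129) = 9433/10000 ≈ 0.943300
step 4 [4y] zero: DF = P = 9153/10000 ≈ 0.915300
step 5 [5y] swap r/1=1213/46843: DF=(1 − 1213/46843·(0.983400+0.963600+0.943300+0.915300))/(1+1213/46843) = 8787/10000 ≈ 0.878700
step 6 [6y] swap r/1=1451/55392: DF=(1 − 1451/55392·(0.983400+0.963600+0.943300+0.915300+0.878700))/(1+1451/55392) = 8549/10000 ≈ 0.854900

1 1 4917/5000
2 2 2409/2500
3 3 9433/10000
4 4 9153/10000
5 5 8787/10000
6 6 8549/10000
DF(5y) is solved at step 5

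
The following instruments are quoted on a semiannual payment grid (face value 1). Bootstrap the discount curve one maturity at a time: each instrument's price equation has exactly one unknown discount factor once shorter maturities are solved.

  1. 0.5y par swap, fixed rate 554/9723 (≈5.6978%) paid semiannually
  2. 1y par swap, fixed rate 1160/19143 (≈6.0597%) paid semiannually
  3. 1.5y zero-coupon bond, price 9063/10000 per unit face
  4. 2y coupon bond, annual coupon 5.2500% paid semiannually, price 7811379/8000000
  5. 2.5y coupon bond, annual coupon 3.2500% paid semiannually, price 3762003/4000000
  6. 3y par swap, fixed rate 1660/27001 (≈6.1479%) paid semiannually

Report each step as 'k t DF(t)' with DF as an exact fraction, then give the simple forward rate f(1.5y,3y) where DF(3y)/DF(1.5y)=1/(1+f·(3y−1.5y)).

1 1/2 9723/10000
2 1 471/500
3 3/2 9063/10000
4 2 8793/10000
5 5/2 8663/10000
6 3 417/500
f(1.5y,3y) = ((9063/10000)/(417/500) − 1)/(3/2) = 241/4170 ≈ 5.7794%

step 1 [0.5y] swap r/2=277/9723: DF=(1 − 277/9723·(0))/(1+277/9723) = 9723/10000 ≈ 0.972300
step 2 [1y] swap r/2=580/19143: DF=(1 − 580/19143·(0.972300))/(1+580/19143) = 471/500 ≈ 0.942000
step 3 [1.5y] zero: DF = P = 9063/10000 ≈ 0.906300
step 4 [2y] bond c/2=21/800: DF=(7811379/8000000 − 21/800·(0.972300+0.942000+0.906300))/(1+21/800) = 8793/10000 ≈ 0.879300
step 5 [2.5y] bond c/2=13/800: DF=(3762003/4000000 − 13/800·(0.972300+0.942000+0.906300+0.879300))/(1+13/800) = 8663/10000 ≈ 0.866300
step 6 [3y] swap r/2=830/27001: DF=(1 − 830/27001·(0.972300+0.942000+0.906300+0.879300+0.866300))/(1+830/27001) = 417/500 ≈ 0.834000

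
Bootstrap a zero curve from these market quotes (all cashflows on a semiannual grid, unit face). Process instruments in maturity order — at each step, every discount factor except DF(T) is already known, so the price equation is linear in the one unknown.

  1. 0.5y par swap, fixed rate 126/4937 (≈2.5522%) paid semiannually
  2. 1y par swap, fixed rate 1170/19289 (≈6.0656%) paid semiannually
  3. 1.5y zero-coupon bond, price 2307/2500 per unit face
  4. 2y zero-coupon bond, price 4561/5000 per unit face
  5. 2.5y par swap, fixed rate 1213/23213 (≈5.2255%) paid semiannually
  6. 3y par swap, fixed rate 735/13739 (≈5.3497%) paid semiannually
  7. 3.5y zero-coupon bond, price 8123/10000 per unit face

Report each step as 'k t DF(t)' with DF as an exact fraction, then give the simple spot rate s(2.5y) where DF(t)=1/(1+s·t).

step 1 [0.5y] swap r/2=63/4937: DF=(1 − 63/4937·(0))/(1+63/4937) = 4937/5000 ≈ 0.987400
step 2 [1y] swap r/2=585/19289: DF=(1 − 585/19289·(0.987400))/(1+585/19289) = 1883/2000 ≈ 0.941500
step 3 [1.5y] zero: DF = P = 2307/2500 ≈ 0.922800
step 4 [2y] zero: DF = P = 4561/5000 ≈ 0.912200
step 5 [2.5y] swap r/2=1213/46426: DF=(1 − 1213/46426·(0.987400+0.941500+0.922800+0.912200))/(1+1213/46426) = 8787/10000 ≈ 0.878700
step 6 [3y] swap r/2=735/27478: DF=(1 − 735/27478·(0.987400+0.941500+0.922800+0.912200+0.878700))/(1+735/27478) = 853/1000 ≈ 0.853000
step 7 [3.5y] zero: DF = P = 8123/10000 ≈ 0.812300

1 1/2 4937/5000
2 1 1883/2000
3 3/2 2307/2500
4 2 4561/5000
5 5/2 8787/10000
6 3 853/1000
7 7/2 8123/10000
s(2.5y) = (1/(8787/10000) − 1)/(5/2) = 2426/43935 ≈ 5.5218%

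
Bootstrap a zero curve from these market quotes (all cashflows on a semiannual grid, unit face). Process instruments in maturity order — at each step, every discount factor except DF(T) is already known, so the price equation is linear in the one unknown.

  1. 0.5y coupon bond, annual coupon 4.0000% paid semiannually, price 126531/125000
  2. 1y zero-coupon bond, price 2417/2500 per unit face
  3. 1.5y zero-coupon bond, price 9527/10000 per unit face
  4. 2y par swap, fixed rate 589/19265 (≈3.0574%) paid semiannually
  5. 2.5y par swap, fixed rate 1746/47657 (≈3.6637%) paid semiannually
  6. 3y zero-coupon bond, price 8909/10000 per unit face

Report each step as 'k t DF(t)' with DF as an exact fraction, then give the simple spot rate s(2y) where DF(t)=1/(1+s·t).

1 1/2 2481/2500
2 1 2417/2500
3 3/2 9527/10000
4 2 9411/10000
5 5/2 9127/10000
6 3 8909/10000
s(2y) = (1/(9411/10000) − 1)/(2) = 589/18822 ≈ 3.1293%

step 1 [0.5y] bond c/2=1/50: DF=(126531/125000 − 1/50·(0))/(1+1/50) = 2481/2500 ≈ 0.992400
step 2 [1y] zero: DF = P = 2417/2500 ≈ 0.966800
step 3 [1.5y] zero: DF = P = 9527/10000 ≈ 0.952700
step 4 [2y] swap r/2=589/38530: DF=(1 − 589/38530·(0.992400+0.966800+0.952700))/(1+589/38530) = 9411/10000 ≈ 0.941100
step 5 [2.5y] swap r/2=873/47657: DF=(1 − 873/47657·(0.992400+0.966800+0.952700+0.941100))/(1+873/47657) = 9127/10000 ≈ 0.912700
step 6 [3y] zero: DF = P = 8909/10000 ≈ 0.890900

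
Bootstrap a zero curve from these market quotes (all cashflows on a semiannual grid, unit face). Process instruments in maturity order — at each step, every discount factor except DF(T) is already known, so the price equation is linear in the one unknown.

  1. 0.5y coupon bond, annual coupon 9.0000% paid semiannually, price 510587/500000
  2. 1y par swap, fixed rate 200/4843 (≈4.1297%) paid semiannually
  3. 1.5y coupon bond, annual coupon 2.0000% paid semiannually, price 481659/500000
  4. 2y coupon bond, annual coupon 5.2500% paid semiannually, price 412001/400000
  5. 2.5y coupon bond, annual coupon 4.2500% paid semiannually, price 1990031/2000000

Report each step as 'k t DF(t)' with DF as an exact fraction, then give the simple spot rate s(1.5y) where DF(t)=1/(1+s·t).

1 1/2 2443/2500
2 1 24/25
3 3/2 4673/5000
4 2 4651/5000
5 5/2 1119/1250
s(1.5y) = (1/(4673/5000) − 1)/(3/2) = 218/4673 ≈ 4.6651%

step 1 [0.5y] bond c/2=9/200: DF=(510587/500000 − 9/200·(0))/(1+9/200) = 2443/2500 ≈ 0.977200
step 2 [1y] swap r/2=100/4843: DF=(1 − 100/4843·(0.977200))/(1+100/4843) = 24/25 ≈ 0.960000
step 3 [1.5y] bond c/2=1/100: DF=(481659/500000 − 1/100·(0.977200+0.960000))/(1+1/100) = 4673/5000 ≈ 0.934600
step 4 [2y] bond c/2=21/800: DF=(412001/400000 − 21/800·(0.977200+0.960000+0.934600))/(1+21/800) = 4651/5000 ≈ 0.930200
step 5 [2.5y] bond c/2=17/800: DF=(1990031/2000000 − 17/800·(0.977200+0.960000+0.934600+0.930200))/(1+17/800) = 1119/1250 ≈ 0.895200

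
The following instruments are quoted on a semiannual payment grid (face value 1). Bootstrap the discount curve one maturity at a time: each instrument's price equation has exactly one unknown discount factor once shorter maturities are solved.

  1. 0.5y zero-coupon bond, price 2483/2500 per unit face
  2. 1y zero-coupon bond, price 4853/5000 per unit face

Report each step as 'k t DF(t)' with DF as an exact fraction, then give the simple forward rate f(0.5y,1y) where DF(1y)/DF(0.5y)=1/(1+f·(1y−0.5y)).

1 1/2 2483/2500
2 1 4853/5000
f(0.5y,1y) = ((2483/2500)/(4853/5000) − 1)/(1/2) = 226/4853 ≈ 4.6569%

step 1 [0.5y] zero: DF = P = 2483/2500 ≈ 0.993200
step 2 [1y] zero: DF = P = 4853/5000 ≈ 0.970600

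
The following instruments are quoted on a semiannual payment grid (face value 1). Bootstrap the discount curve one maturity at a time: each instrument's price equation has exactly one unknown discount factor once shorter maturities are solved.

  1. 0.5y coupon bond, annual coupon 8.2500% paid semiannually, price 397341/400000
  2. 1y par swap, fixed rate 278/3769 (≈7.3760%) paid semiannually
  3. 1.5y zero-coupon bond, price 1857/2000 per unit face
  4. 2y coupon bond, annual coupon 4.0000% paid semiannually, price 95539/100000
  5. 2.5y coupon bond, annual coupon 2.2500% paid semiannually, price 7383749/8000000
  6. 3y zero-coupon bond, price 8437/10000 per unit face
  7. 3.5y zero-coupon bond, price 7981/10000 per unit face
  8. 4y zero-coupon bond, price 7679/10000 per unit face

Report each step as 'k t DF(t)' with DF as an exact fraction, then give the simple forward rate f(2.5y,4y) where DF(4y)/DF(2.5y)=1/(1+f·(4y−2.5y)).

step 1 [0.5y] bond c/2=33/800: DF=(397341/400000 − 33/800·(0))/(1+33/800) = 477/500 ≈ 0.954000
step 2 [1y] swap r/2=139/3769: DF=(1 − 139/3769·(0.954000))/(1+139/3769) = 1861/2000 ≈ 0.930500
step 3 [1.5y] zero: DF = P = 1857/2000 ≈ 0.928500
step 4 [2y] bond c/2=1/50: DF=(95539/100000 − 1/50·(0.954000+0.930500+0.928500))/(1+1/50) = 1763/2000 ≈ 0.881500
step 5 [2.5y] bond c/2=9/800: DF=(7383749/8000000 − 9/800·(0.954000+0.930500+0.928500+0.881500))/(1+9/800) = 2179/2500 ≈ 0.871600
step 6 [3y] zero: DF = P = 8437/10000 ≈ 0.843700
step 7 [3.5y] zero: DF = P = 7981/10000 ≈ 0.798100
step 8 [4y] zero: DF = P = 7679/10000 ≈ 0.767900

1 1/2 477/500
2 1 1861/2000
3 3/2 1857/2000
4 2 1763/2000
5 5/2 2179/2500
6 3 8437/10000
7 7/2 7981/10000
8 4 7679/10000
f(2.5y,4y) = ((2179/2500)/(7679/10000) − 1)/(3/2) = 2074/23037 ≈ 9.0029%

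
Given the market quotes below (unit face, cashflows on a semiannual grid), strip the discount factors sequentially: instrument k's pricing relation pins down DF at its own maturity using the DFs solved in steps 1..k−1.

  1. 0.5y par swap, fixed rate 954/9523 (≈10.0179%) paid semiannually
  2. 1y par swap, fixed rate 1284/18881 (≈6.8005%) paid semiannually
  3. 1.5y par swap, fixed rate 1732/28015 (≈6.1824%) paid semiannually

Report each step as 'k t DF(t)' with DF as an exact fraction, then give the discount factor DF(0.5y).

step 1 [0.5y] swap r/2=477/9523: DF=(1 − 477/9523·(0))/(1+477/9523) = 9523/10000 ≈ 0.952300
step 2 [1y] swap r/2=642/18881: DF=(1 − 642/18881·(0.952300))/(1+642/18881) = 4679/5000 ≈ 0.935800
step 3 [1.5y] swap r/2=866/28015: DF=(1 − 866/28015·(0.952300+0.935800))/(1+866/28015) = 4567/5000 ≈ 0.913400

1 1/2 9523/10000
2 1 4679/5000
3 3/2 4567/5000
DF(0.5y) = 9523/10000 ≈ 0.952300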